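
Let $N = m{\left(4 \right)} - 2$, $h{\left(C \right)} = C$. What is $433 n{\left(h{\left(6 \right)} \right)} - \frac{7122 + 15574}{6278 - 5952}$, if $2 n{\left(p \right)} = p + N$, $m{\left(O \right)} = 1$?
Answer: $\frac{330199}{326} \approx 1012.9$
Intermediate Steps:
$N = -1$ ($N = 1 - 2 = -1$)
$n{\left(p \right)} = - \frac{1}{2} + \frac{p}{2}$ ($n{\left(p \right)} = \frac{p - 1}{2} = \frac{-1 + p}{2} = - \frac{1}{2} + \frac{p}{2}$)
$433 n{\left(h{\left(6 \right)} \right)} - \frac{7122 + 15574}{6278 - 5952} = 433 \left(- \frac{1}{2} + \frac{1}{2} \cdot 6\right) - \frac{7122 + 15574}{6278 - 5952} = 433 \left(- \frac{1}{2} + 3\right) - \frac{22696}{326} = 433 \cdot \frac{5}{2} - 22696 \cdot \frac{1}{326} = \frac{2165}{2} - \frac{11348}{163} = \frac{330199}{326}$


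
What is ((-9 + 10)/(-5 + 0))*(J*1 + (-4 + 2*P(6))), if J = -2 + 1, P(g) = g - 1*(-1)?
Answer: -9/5 ≈ -1.8000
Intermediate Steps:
P(g) = 1 + g (P(g) = g + 1 = 1 + g)
J = -1
((-9 + 10)/(-5 + 0))*(J*1 + (-4 + 2*P(6))) = ((-9 + 10)/(-5 + 0))*(-1*1 + (-4 + 2*(1 + 6))) = (1/(-5))*(-1 + (-4 + 2*7)) = (1*(-⅕))*(-1 + (-4 + 14)) = -(-1 + 10)/5 = -⅕*9 = -9/5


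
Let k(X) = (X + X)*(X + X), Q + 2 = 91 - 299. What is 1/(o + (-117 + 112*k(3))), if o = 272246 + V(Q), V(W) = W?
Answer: 1/275951 ≈ 3.6238e-6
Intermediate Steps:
Q = -210 (Q = -2 + (91 - 299) = -2 - 208 = -210)
k(X) = 4*X² (k(X) = (2*X)*(2*X) = 4*X²)
o = 272036 (o = 272246 - 210 = 272036)
1/(o + (-117 + 112*k(3))) = 1/(272036 + (-117 + 112*(4*3²))) = 1/(272036 + (-117 + 112*(4*9))) = 1/(272036 + (-117 + 112*36)) = 1/(272036 + (-117 + 4032)) = 1/(272036 + 3915) = 1/275951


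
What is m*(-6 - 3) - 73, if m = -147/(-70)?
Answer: -919/10 ≈ -91.900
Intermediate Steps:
m = 21/10 (m = -147*(-1/70) = 21/10 ≈ 2.1000)
m*(-6 - 3) - 73 = 21*(-6 - 3)/10 - 73 = (21/10)*(-9) - 73 = -189/10 - 73 = -919/10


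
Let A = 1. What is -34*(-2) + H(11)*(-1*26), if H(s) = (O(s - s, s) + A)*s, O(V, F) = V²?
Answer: -218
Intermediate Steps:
H(s) = s (H(s) = ((s - s)² + 1)*s = (0² + 1)*s = (0 + 1)*s = 1*s = s)
-34*(-2) + H(11)*(-1*26) = -34*(-2) + 11*(-1*26) = 68 + 11*(-26) = 68 - 286 = -218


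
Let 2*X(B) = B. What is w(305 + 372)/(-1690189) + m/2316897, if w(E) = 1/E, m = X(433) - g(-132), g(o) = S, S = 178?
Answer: 8009384417/482023239733062 ≈ 1.6616e-5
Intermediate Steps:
X(B) = B/2
g(o) = 178
m = 77/2 (m = (1/2)*433 - 1*178 = 433/2 - 178 = 77/2 ≈ 38.500)
w(305 + 372)/(-1690189) + m/2316897 = 1/((305 + 372)*(-1690189)) + (77/2)/2316897 = -1/1690189/677 + (77/2)*(1/2316897) = (1/677)*(-1/1690189) + 7/421254 = -1/1144257953 + 7/421254 = 8009384417/482023239733062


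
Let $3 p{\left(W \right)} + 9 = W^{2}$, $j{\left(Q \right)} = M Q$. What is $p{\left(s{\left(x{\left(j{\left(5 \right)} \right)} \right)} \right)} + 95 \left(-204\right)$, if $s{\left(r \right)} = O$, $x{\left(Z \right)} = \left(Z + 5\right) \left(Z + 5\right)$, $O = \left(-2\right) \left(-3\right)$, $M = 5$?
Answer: $-19371$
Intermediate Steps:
$j{\left(Q \right)} = 5 Q$
$O = 6$
$x{\left(Z \right)} = \left(5 + Z\right)^{2}$ ($x{\left(Z \right)} = \left(5 + Z\right) \left(5 + Z\right) = \left(5 + Z\right)^{2}$)
$s{\left(r \right)} = 6$
$p{\left(W \right)} = -3 + \frac{W^{2}}{3}$
$p{\left(s{\left(x{\left(j{\left(5 \right)} \right)} \right)} \right)} + 95 \left(-204\right) = \left(-3 + \frac{6^{2}}{3}\right) + 95 \left(-204\right) = \left(-3 + \frac{1}{3} \cdot 36\right) - 19380 = \left(-3 + 12\right) - 19380 = 9 - 19380 = -19371$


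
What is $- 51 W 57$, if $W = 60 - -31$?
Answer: $-264537$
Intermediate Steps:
$W = 91$ ($W = 60 + 31 = 91$)
$- 51 W 57 = \left(-51\right) 91 \cdot 57 = \left(-4641\right) 57 = -264537$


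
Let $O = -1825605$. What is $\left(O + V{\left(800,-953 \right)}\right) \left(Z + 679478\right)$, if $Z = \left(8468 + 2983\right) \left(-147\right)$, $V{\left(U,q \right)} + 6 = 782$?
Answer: $1831798021951$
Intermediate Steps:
$V{\left(U,q \right)} = 776$ ($V{\left(U,q \right)} = -6 + 782 = 776$)
$Z = -1683297$ ($Z = 11451 \left(-147\right) = -1683297$)
$\left(O + V{\left(800,-953 \right)}\right) \left(Z + 679478\right) = \left(-1825605 + 776\right) \left(-1683297 + 679478\right) = \left(-1824829\right) \left(-1003819\right) = 1831798021951$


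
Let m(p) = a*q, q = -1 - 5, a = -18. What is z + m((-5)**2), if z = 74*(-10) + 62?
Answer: -570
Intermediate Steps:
q = -6
z = -678 (z = -740 + 62 = -678)
m(p) = 108 (m(p) = -18*(-6) = 108)
z + m((-5)**2) = -678 + 108 = -570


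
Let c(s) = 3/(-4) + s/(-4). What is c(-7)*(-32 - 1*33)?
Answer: -65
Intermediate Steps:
c(s) = -¾ - s/4 (c(s) = 3*(-¼) + s*(-¼) = -¾ - s/4)
c(-7)*(-32 - 1*33) = (-¾ - ¼*(-7))*(-32 - 1*33) = (-¾ + 7/4)*(-32 - 33) = 1*(-65) = -65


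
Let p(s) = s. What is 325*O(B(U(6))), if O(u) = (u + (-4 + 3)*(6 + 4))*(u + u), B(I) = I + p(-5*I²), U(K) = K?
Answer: 20810400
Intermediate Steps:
B(I) = I - 5*I²
O(u) = 2*u*(-10 + u) (O(u) = (u - 1*10)*(2*u) = (u - 10)*(2*u) = (-10 + u)*(2*u) = 2*u*(-10 + u))
325*O(B(U(6))) = 325*(2*(6*(1 - 5*6))*(-10 + 6*(1 - 5*6))) = 325*(2*(6*(1 - 30))*(-10 + 6*(1 - 30))) = 325*(2*(6*(-29))*(-10 + 6*(-29))) = 325*(2*(-174)*(-10 - 174)) = 325*(2*(-174)*(-184)) = 325*64032 = 20810400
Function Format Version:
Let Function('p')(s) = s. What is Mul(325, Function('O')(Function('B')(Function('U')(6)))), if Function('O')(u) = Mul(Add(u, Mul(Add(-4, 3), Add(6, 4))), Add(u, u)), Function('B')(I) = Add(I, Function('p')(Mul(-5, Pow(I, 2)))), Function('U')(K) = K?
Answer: 20810400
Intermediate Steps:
Function('B')(I) = Add(I, Mul(-5, Pow(I, 2)))
Function('O')(u) = Mul(2, u, Add(-10, u)) (Function('O')(u) = Mul(Add(u, Mul(-1, 10)), Mul(2, u)) = Mul(Add(u, -10), Mul(2, u)) = Mul(Add(-10, u), Mul(2, u)) = Mul(2, u, Add(-10, u)))
Mul(325, Function('O')(Function('B')(Function('U')(6)))) = Mul(325, Mul(2, Mul(6, Add(1, Mul(-5, 6))), Add(-10, Mul(6, Add(1, Mul(-5, 6)))))) = Mul(325, Mul(2, Mul(6, Add(1, -30)), Add(-10, Mul(6, Add(1, -30))))) = Mul(325, Mul(2, Mul(6, -29), Add(-10, Mul(6, -29)))) = Mul(325, Mul(2, -174, Add(-10, -174))) = Mul(325, Mul(2, -174, -184)) = Mul(325, 64032) = 20810400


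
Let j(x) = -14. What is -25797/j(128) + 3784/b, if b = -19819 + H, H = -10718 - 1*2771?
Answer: 19527125/10598 ≈ 1842.5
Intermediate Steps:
H = -13489 (H = -10718 - 2771 = -13489)
b = -33308 (b = -19819 - 13489 = -33308)
-25797/j(128) + 3784/b = -25797/(-14) + 3784/(-33308) = -25797*(-1/14) + 3784*(-1/33308) = 25797/14 - 86/757 = 19527125/10598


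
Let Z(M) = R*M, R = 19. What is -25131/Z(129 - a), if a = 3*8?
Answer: -8377/665 ≈ -12.597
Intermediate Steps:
a = 24
Z(M) = 19*M
-25131/Z(129 - a) = -25131*1/(19*(129 - 1*24)) = -25131*1/(19*(129 - 24)) = -25131/(19*105) = -25131/1995 = -25131*1/1995 = -8377/665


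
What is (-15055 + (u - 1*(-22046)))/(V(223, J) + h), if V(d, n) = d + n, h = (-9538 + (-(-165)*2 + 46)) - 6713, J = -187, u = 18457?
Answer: -25448/15839 ≈ -1.6067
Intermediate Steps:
h = -15875 (h = (-9538 + (-55*(-6) + 46)) - 6713 = (-9538 + (330 + 46)) - 6713 = (-9538 + 376) - 6713 = -9162 - 6713 = -15875)
(-15055 + (u - 1*(-22046)))/(V(223, J) + h) = (-15055 + (18457 - 1*(-22046)))/((223 - 187) - 15875) = (-15055 + (18457 + 22046))/(36 - 15875) = (-15055 + 40503)/(-15839) = 25448*(-1/15839) = -25448/15839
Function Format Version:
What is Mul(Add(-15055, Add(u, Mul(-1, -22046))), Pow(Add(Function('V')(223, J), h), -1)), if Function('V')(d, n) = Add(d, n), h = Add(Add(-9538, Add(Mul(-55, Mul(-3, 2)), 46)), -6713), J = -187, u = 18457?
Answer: Rational(-25448, 15839) ≈ -1.6067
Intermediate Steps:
h = -15875 (h = Add(Add(-9538, Add(Mul(-55, -6), 46)), -6713) = Add(Add(-9538, Add(330, 46)), -6713) = Add(Add(-9538, 376), -6713) = Add(-9162, -6713) = -15875)
Mul(Add(-15055, Add(u, Mul(-1, -22046))), Pow(Add(Function('V')(223, J), h), -1)) = Mul(Add(-15055, Add(18457, Mul(-1, -22046))), Pow(Add(Add(223, -187), -15875), -1)) = Mul(Add(-15055, Add(18457, 22046)), Pow(Add(36, -15875), -1)) = Mul(Add(-15055, 40503), Pow(-15839, -1)) = Mul(25448, Rational(-1, 15839)) = Rational(-25448, 15839)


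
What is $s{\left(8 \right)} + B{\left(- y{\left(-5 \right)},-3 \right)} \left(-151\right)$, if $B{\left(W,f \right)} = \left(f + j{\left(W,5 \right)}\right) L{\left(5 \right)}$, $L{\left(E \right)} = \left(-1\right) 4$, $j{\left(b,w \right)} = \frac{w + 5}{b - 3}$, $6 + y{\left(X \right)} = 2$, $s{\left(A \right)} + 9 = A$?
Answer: $4227$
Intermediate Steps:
$s{\left(A \right)} = -9 + A$
$y{\left(X \right)} = -4$ ($y{\left(X \right)} = -6 + 2 = -4$)
$j{\left(b,w \right)} = \frac{5 + w}{-3 + b}$
$L{\left(E \right)} = -4$
$B{\left(W,f \right)} = - \frac{40}{-3 + W} - 4 f$ ($B{\left(W,f \right)} = \left(f + \frac{5 + 5}{-3 + W}\right) \left(-4\right) = \left(f + \frac{1}{-3 + W} 10\right) \left(-4\right) = \left(f + \frac{10}{-3 + W}\right) \left(-4\right) = - \frac{40}{-3 + W} - 4 f$)
$s{\left(8 \right)} + B{\left(- y{\left(-5 \right)},-3 \right)} \left(-151\right) = \left(-9 + 8\right) + \frac{4 \left(-10 - - 3 \left(-3 - -4\right)\right)}{-3 - -4} \left(-151\right) = -1 + \frac{4 \left(-10 - - 3 \left(-3 + 4\right)\right)}{-3 + 4} \left(-151\right) = -1 + \frac{4 \left(-10 - \left(-3\right) 1\right)}{1} \left(-151\right) = -1 + 4 \cdot 1 \left(-10 + 3\right) \left(-151\right) = -1 + 4 \cdot 1 \left(-7\right) \left(-151\right) = -1 - -4228 = -1 + 4228 = 4227$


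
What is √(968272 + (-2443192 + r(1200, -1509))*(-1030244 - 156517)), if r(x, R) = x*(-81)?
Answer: 2*√753709779646 ≈ 1.7363e+6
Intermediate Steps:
r(x, R) = -81*x
√(968272 + (-2443192 + r(1200, -1509))*(-1030244 - 156517)) = √(968272 + (-2443192 - 81*1200)*(-1030244 - 156517)) = √(968272 + (-2443192 - 97200)*(-1186761)) = √(968272 - 2540392*(-1186761)) = √(968272 + 3014838150312) = √3014839118584 = 2*√753709779646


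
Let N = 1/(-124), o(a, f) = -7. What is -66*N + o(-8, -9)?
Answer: -401/62 ≈ -6.4677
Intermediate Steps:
N = -1/124 ≈ -0.0080645
-66*N + o(-8, -9) = -66*(-1/124) - 7 = 33/62 - 7 = -401/62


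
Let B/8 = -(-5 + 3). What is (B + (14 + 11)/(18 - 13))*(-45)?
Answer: -945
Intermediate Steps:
B = 16 (B = 8*(-(-5 + 3)) = 8*(-1*(-2)) = 8*2 = 16)
(B + (14 + 11)/(18 - 13))*(-45) = (16 + (14 + 11)/(18 - 13))*(-45) = (16 + 25/5)*(-45) = (16 + 25*(⅕))*(-45) = (16 + 5)*(-45) = 21*(-45) = -945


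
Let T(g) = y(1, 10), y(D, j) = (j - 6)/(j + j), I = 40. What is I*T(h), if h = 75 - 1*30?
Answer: 8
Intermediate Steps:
h = 45 (h = 75 - 30 = 45)
y(D, j) = (-6 + j)/(2*j) (y(D, j) = (-6 + j)/((2*j)) = (-6 + j)*(1/(2*j)) = (-6 + j)/(2*j))
T(g) = ⅕ (T(g) = (½)*(-6 + 10)/10 = (½)*(⅒)*4 = ⅕)
I*T(h) = 40*(⅕) = 8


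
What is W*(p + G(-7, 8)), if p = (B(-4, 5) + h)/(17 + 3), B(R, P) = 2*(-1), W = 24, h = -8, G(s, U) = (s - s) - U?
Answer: -204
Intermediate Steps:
G(s, U) = -U (G(s, U) = 0 - U = -U)
B(R, P) = -2
p = -½ (p = (-2 - 8)/(17 + 3) = -10/20 = -10*1/20 = -½ ≈ -0.50000)
W*(p + G(-7, 8)) = 24*(-½ - 1*8) = 24*(-½ - 8) = 24*(-17/2) = -204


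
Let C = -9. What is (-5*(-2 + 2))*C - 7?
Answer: -7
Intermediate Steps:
(-5*(-2 + 2))*C - 7 = -5*(-2 + 2)*(-9) - 7 = -5*0*(-9) - 7 = 0*(-9) - 7 = 0 - 7 = -7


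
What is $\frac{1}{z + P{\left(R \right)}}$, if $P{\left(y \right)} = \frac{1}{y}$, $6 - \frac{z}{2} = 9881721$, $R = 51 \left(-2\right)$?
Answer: $- \frac{102}{2015869861} \approx -5.0598 \cdot 10^{-8}$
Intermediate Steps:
$R = -102$
$z = -19763430$ ($z = 12 - 19763442 = -19763430$)
$\frac{1}{z + P{\left(R \right)}} = \frac{1}{-19763430 + \frac{1}{-102}} = \frac{1}{-19763430 - \frac{1}{102}} = \frac{1}{- \frac{2015869861}{102}} = - \frac{102}{2015869861}$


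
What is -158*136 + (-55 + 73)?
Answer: -21470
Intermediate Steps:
-158*136 + (-55 + 73) = -21488 + 18 = -21470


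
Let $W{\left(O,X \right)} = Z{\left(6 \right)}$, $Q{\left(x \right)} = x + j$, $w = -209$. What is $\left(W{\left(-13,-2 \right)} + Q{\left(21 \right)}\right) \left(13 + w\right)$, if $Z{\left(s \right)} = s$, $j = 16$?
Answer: $-8428$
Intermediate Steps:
$Q{\left(x \right)} = 16 + x$ ($Q{\left(x \right)} = x + 16 = 16 + x$)
$W{\left(O,X \right)} = 6$
$\left(W{\left(-13,-2 \right)} + Q{\left(21 \right)}\right) \left(13 + w\right) = \left(6 + \left(16 + 21\right)\right) \left(13 - 209\right) = \left(6 + 37\right) \left(-196\right) = 43 \left(-196\right) = -8428$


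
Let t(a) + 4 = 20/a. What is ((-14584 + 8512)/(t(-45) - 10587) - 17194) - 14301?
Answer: -3002143237/95323 ≈ -31494.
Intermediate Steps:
t(a) = -4 + 20/a
((-14584 + 8512)/(t(-45) - 10587) - 17194) - 14301 = ((-14584 + 8512)/((-4 + 20/(-45)) - 10587) - 17194) - 14301 = (-6072/((-4 + 20*(-1/45)) - 10587) - 17194) - 14301 = (-6072/((-4 - 4/9) - 10587) - 17194) - 14301 = (-6072/(-40/9 - 10587) - 17194) - 14301 = (-6072/(-95323/9) - 17194) - 14301 = (-6072*(-9/95323) - 17194) - 14301 = (54648/95323 - 17194) - 14301 = -1638929014/95323 - 14301 = -3002143237/95323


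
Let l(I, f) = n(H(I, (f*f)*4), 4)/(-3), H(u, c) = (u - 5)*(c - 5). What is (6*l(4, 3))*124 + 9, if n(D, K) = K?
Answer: -983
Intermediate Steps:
H(u, c) = (-5 + c)*(-5 + u) (H(u, c) = (-5 + u)*(-5 + c) = (-5 + c)*(-5 + u))
l(I, f) = -4/3 (l(I, f) = 4/(-3) = 4*(-1/3) = -4/3)
(6*l(4, 3))*124 + 9 = (6*(-4/3))*124 + 9 = -8*124 + 9 = -992 + 9 = -983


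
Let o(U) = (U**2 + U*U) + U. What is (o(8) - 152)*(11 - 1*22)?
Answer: 176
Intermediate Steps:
o(U) = U + 2*U**2 (o(U) = (U**2 + U**2) + U = 2*U**2 + U = U + 2*U**2)
(o(8) - 152)*(11 - 1*22) = (8*(1 + 2*8) - 152)*(11 - 1*22) = (8*(1 + 16) - 152)*(11 - 22) = (8*17 - 152)*(-11) = (136 - 152)*(-11) = -16*(-11) = 176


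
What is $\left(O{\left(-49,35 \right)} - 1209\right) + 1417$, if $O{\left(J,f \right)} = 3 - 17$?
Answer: $194$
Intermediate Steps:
$O{\left(J,f \right)} = -14$
$\left(O{\left(-49,35 \right)} - 1209\right) + 1417 = \left(-14 - 1209\right) + 1417 = -1223 + 1417 = 194$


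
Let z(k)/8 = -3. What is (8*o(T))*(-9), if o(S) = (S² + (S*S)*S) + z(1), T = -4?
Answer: 5184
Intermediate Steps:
z(k) = -24 (z(k) = 8*(-3) = -24)
o(S) = -24 + S² + S³ (o(S) = (S² + (S*S)*S) - 24 = (S² + S²*S) - 24 = (S² + S³) - 24 = -24 + S² + S³)
(8*o(T))*(-9) = (8*(-24 + (-4)² + (-4)³))*(-9) = (8*(-24 + 16 - 64))*(-9) = (8*(-72))*(-9) = -576*(-9) = 5184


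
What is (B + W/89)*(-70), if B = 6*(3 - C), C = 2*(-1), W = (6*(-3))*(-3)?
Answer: -190680/89 ≈ -2142.5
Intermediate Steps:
W = 54 (W = -18*(-3) = 54)
C = -2
B = 30 (B = 6*(3 - 1*(-2)) = 6*(3 + 2) = 6*5 = 30)
(B + W/89)*(-70) = (30 + 54/89)*(-70) = (2724/89)*(-70) = -190680/89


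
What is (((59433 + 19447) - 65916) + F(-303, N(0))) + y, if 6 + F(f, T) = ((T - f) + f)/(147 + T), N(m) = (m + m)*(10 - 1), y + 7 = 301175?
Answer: 314126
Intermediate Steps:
y = 301168 (y = -7 + 301175 = 301168)
N(m) = 18*m (N(m) = (2*m)*9 = 18*m)
F(f, T) = -6 + T/(147 + T) (F(f, T) = -6 + ((T - f) + f)/(147 + T) = -6 + T/(147 + T))
(((59433 + 19447) - 65916) + F(-303, N(0))) + y = (((59433 + 19447) - 65916) + (-882 - 90*0)/(147 + 18*0)) + 301168 = ((78880 - 65916) + (-882 - 5*0)/(147 + 0)) + 301168 = (12964 + (-882 + 0)/147) + 301168 = (12964 + (1/147)*(-882)) + 301168 = (12964 - 6) + 301168 = 12958 + 301168 = 314126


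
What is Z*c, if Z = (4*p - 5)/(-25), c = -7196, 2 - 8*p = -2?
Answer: -21588/25 ≈ -863.52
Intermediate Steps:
p = ½ (p = ¼ - ⅛*(-2) = ¼ + ¼ = ½ ≈ 0.50000)
Z = 3/25 (Z = (4*(½) - 5)/(-25) = (2 - 5)*(-1/25) = -3*(-1/25) = 3/25 ≈ 0.12000)
Z*c = (3/25)*(-7196) = -21588/25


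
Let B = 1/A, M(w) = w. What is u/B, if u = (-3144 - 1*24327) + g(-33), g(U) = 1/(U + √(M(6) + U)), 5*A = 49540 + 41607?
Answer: -931451518781/1860 - 91147*I*√3/1860 ≈ -5.0078e+8 - 84.877*I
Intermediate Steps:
A = 91147/5 (A = (49540 + 41607)/5 = (⅕)*91147 = 91147/5 ≈ 18229.)
g(U) = 1/(U + √(6 + U))
u = -27471 + 1/(-33 + 3*I*√3) (u = (-3144 - 1*24327) + 1/(-33 + √(6 - 33)) = (-3144 - 24327) + 1/(-33 + √(-27)) = -27471 + 1/(-33 + 3*I*√3) ≈ -27471.0 - 0.0046561*I)
B = 5/91147 (B = 1/(91147/5) = 5/91147 ≈ 5.4856e-5)
u/B = (-10219223/372 - I*√3/372)/(5/91147) = (-10219223/372 - I*√3/372)*(91147/5) = -931451518781/1860 - 91147*I*√3/1860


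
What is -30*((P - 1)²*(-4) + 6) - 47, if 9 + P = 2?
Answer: 7453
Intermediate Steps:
P = -7 (P = -9 + 2 = -7)
-30*((P - 1)²*(-4) + 6) - 47 = -30*((-7 - 1)²*(-4) + 6) - 47 = -30*((-8)²*(-4) + 6) - 47 = -30*(64*(-4) + 6) - 47 = -30*(-256 + 6) - 47 = -30*(-250) - 47 = 7500 - 47 = 7453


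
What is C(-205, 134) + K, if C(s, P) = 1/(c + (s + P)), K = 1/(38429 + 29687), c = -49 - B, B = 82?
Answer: -33957/6879716 ≈ -0.0049358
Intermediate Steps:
c = -131 (c = -49 - 1*82 = -49 - 82 = -131)
K = 1/68116 ≈ 1.4681e-5
C(s, P) = 1/(-131 + P + s) (C(s, P) = 1/(-131 + (s + P)) = 1/(-131 + (P + s)) = 1/(-131 + P + s))
C(-205, 134) + K = 1/(-131 + 134 - 205) + 1/68116 = 1/(-202) + 1/68116 = -1/202 + 1/68116 = -33957/6879716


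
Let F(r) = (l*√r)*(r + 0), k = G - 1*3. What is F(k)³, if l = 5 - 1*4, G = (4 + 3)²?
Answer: 4477456*√46 ≈ 3.0368e+7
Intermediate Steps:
G = 49 (G = 7² = 49)
l = 1 (l = 5 - 4 = 1)
k = 46 (k = 49 - 1*3 = 49 - 3 = 46)
F(r) = r^(3/2) (F(r) = (1*√r)*(r + 0) = √r*r = r^(3/2))
F(k)³ = (46^(3/2))³ = (46*√46)³ = 4477456*√46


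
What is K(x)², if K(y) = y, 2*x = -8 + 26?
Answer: 81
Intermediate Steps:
x = 9 (x = (-8 + 26)/2 = (½)*18 = 9)
K(x)² = 9² = 81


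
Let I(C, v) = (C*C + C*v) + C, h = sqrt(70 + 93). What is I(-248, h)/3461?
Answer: 61256/3461 - 248*sqrt(163)/3461 ≈ 16.784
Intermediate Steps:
h = sqrt(163) ≈ 12.767
I(C, v) = C + C**2 + C*v (I(C, v) = (C**2 + C*v) + C = C + C**2 + C*v)
I(-248, h)/3461 = -248*(1 - 248 + sqrt(163))/3461 = -248*(-247 + sqrt(163))*(1/3461) = (61256 - 248*sqrt(163))*(1/3461) = 61256/3461 - 248*sqrt(163)/3461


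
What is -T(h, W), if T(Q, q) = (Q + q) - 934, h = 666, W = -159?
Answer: 427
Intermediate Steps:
T(Q, q) = -934 + Q + q
-T(h, W) = -(-934 + 666 - 159) = -1*(-427) = 427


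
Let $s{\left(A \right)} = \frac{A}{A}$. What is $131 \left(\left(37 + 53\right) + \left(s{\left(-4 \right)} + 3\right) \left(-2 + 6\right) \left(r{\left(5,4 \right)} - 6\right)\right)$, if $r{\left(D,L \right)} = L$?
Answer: $7598$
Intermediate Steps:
$s{\left(A \right)} = 1$
$131 \left(\left(37 + 53\right) + \left(s{\left(-4 \right)} + 3\right) \left(-2 + 6\right) \left(r{\left(5,4 \right)} - 6\right)\right) = 131 \left(\left(37 + 53\right) + \left(1 + 3\right) \left(-2 + 6\right) \left(4 - 6\right)\right) = 131 \left(90 + 4 \cdot 4 \left(-2\right)\right) = 131 \left(90 + 16 \left(-2\right)\right) = 131 \left(90 - 32\right) = 131 \cdot 58 = 7598$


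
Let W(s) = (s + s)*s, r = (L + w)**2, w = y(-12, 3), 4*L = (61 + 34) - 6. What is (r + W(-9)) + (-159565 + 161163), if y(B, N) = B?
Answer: 29841/16 ≈ 1865.1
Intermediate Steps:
L = 89/4 (L = ((61 + 34) - 6)/4 = (95 - 6)/4 = (1/4)*89 = 89/4 ≈ 22.250)
w = -12
r = 1681/16 (r = (89/4 - 12)**2 = (41/4)**2 = 1681/16 ≈ 105.06)
W(s) = 2*s**2 (W(s) = (2*s)*s = 2*s**2)
(r + W(-9)) + (-159565 + 161163) = (1681/16 + 2*(-9)**2) + (-159565 + 161163) = (1681/16 + 2*81) + 1598 = (1681/16 + 162) + 1598 = 4273/16 + 1598 = 29841/16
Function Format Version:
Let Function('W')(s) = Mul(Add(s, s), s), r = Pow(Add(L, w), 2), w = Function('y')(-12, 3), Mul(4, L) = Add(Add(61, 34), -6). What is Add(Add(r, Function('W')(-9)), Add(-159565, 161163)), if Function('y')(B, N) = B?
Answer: Rational(29841, 16) ≈ 1865.1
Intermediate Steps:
L = Rational(89, 4) (L = Mul(Rational(1, 4), Add(Add(61, 34), -6)) = Mul(Rational(1, 4), Add(95, -6)) = Mul(Rational(1, 4), 89) = Rational(89, 4) ≈ 22.250)
w = -12
r = Rational(1681, 16) (r = Pow(Add(Rational(89, 4), -12), 2) = Pow(Rational(41, 4), 2) = Rational(1681, 16) ≈ 105.06)
Function('W')(s) = Mul(2, Pow(s, 2)) (Function('W')(s) = Mul(Mul(2, s), s) = Mul(2, Pow(s, 2)))
Add(Add(r, Function('W')(-9)), Add(-159565, 161163)) = Add(Add(Rational(1681, 16), Mul(2, Pow(-9, 2))), Add(-159565, 161163)) = Add(Add(Rational(1681, 16), Mul(2, 81)), 1598) = Add(Add(Rational(1681, 16), 162), 1598) = Add(Rational(4273, 16), 1598) = Rational(29841, 16)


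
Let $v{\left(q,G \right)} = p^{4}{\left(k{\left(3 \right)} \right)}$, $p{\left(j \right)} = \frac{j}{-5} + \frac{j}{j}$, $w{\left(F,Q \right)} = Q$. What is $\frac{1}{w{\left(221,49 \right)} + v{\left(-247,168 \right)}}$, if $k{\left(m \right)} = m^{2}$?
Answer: $\frac{625}{30881} \approx 0.020239$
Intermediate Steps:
$p{\left(j \right)} = 1 - \frac{j}{5}$ ($p{\left(j \right)} = j \left(- \frac{1}{5}\right) + 1 = - \frac{j}{5} + 1 = 1 - \frac{j}{5}$)
$v{\left(q,G \right)} = \frac{256}{625}$ ($v{\left(q,G \right)} = \left(1 - \frac{3^{2}}{5}\right)^{4} = \left(1 - \frac{9}{5}\right)^{4} = \left(- \frac{4}{5}\right)^{4} = \frac{256}{625}$)
$\frac{1}{w{\left(221,49 \right)} + v{\left(-247,168 \right)}} = \frac{1}{49 + \frac{256}{625}} = \frac{1}{\frac{30881}{625}} = \frac{625}{30881}$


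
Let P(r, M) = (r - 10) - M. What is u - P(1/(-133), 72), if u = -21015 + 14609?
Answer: -841091/133 ≈ -6324.0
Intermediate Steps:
P(r, M) = -10 + r - M (P(r, M) = (-10 + r) - M = -10 + r - M)
u = -6406
u - P(1/(-133), 72) = -6406 - (-10 + 1/(-133) - 1*72) = -6406 - (-10 - 1/133 - 72) = -6406 - 1*(-10907/133) = -6406 + 10907/133 = -841091/133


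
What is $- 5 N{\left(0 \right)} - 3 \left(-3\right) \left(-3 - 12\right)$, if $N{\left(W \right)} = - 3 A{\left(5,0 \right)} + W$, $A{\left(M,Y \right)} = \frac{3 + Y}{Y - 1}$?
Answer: $-180$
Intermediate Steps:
$A{\left(M,Y \right)} = \frac{3 + Y}{-1 + Y}$
$N{\left(W \right)} = 9 + W$ ($N{\left(W \right)} = - 3 \frac{3 + 0}{-1 + 0} + W = - 3 \frac{1}{-1} \cdot 3 + W = - 3 \left(\left(-1\right) 3\right) + W = \left(-3\right) \left(-3\right) + W = 9 + W$)
$- 5 N{\left(0 \right)} - 3 \left(-3\right) \left(-3 - 12\right) = - 5 \left(9 + 0\right) - 3 \left(-3\right) \left(-3 - 12\right) = \left(-5\right) 9 - - 9 \left(-3 - 12\right) = -45 - \left(-9\right) \left(-15\right) = -45 - 135 = -180$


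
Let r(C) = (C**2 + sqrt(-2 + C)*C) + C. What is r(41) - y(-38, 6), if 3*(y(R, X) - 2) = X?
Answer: 1718 + 41*sqrt(39) ≈ 1974.0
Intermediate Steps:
y(R, X) = 2 + X/3
r(C) = C + C**2 + C*sqrt(-2 + C) (r(C) = (C**2 + C*sqrt(-2 + C)) + C = C + C**2 + C*sqrt(-2 + C))
r(41) - y(-38, 6) = 41*(1 + 41 + sqrt(-2 + 41)) - (2 + (1/3)*6) = 41*(1 + 41 + sqrt(39)) - (2 + 2) = 41*(42 + sqrt(39)) - 1*4 = (1722 + 41*sqrt(39)) - 4 = 1718 + 41*sqrt(39)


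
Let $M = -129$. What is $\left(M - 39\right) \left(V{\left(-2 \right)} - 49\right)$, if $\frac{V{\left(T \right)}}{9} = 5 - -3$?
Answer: $-3864$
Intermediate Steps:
$V{\left(T \right)} = 72$ ($V{\left(T \right)} = 9 \left(5 - -3\right) = 9 \left(5 + 3\right) = 9 \cdot 8 = 72$)
$\left(M - 39\right) \left(V{\left(-2 \right)} - 49\right) = \left(-129 - 39\right) \left(72 - 49\right) = \left(-168\right) 23 = -3864$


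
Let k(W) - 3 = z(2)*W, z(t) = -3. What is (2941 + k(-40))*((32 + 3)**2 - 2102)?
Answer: -2687128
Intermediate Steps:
k(W) = 3 - 3*W
(2941 + k(-40))*((32 + 3)**2 - 2102) = (2941 + (3 - 3*(-40)))*((32 + 3)**2 - 2102) = (2941 + (3 + 120))*(35**2 - 2102) = (2941 + 123)*(1225 - 2102) = 3064*(-877) = -2687128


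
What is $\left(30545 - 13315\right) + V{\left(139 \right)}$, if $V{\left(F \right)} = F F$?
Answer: $36551$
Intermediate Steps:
$V{\left(F \right)} = F^{2}$
$\left(30545 - 13315\right) + V{\left(139 \right)} = \left(30545 - 13315\right) + 139^{2} = 17230 + 19321 = 36551$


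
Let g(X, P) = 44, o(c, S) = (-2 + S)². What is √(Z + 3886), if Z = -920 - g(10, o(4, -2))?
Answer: √2922 ≈ 54.056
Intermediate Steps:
Z = -964 (Z = -920 - 1*44 = -920 - 44 = -964)
√(Z + 3886) = √(-964 + 3886) = √2922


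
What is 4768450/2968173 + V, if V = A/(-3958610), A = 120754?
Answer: 9259007546029/5874919659765 ≈ 1.5760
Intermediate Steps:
V = -60377/1979305 (V = 120754/(-3958610) = 120754*(-1/3958610) = -60377/1979305 ≈ -0.030504)
4768450/2968173 + V = 4768450/2968173 - 60377/1979305 = 9259007546029/5874919659765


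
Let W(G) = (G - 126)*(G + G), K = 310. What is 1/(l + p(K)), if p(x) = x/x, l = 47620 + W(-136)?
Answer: 1/118885 ≈ 8.4115e-6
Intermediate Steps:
W(G) = 2*G*(-126 + G) (W(G) = (-126 + G)*(2*G) = 2*G*(-126 + G))
l = 118884 (l = 47620 + 2*(-136)*(-126 - 136) = 47620 + 2*(-136)*(-262) = 47620 + 71264 = 118884)
p(x) = 1
1/(l + p(K)) = 1/(118884 + 1) = 1/118885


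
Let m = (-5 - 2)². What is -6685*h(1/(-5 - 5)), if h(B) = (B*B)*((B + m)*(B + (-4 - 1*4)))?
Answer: 52957233/2000 ≈ 26479.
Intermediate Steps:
m = 49 (m = (-7)² = 49)
h(B) = B²*(-8 + B)*(49 + B) (h(B) = (B*B)*((B + 49)*(B + (-4 - 1*4))) = B²*((49 + B)*(B + (-4 - 4))) = B²*((49 + B)*(B - 8)) = B²*((49 + B)*(-8 + B)) = B²*((-8 + B)*(49 + B)) = B²*(-8 + B)*(49 + B))
-6685*h(1/(-5 - 5)) = -6685*(1/(-5 - 5))²*(-392 + (1/(-5 - 5))² + 41/(-5 - 5)) = -6685*(1/(-10))²*(-392 + (1/(-10))² + 41/(-10)) = -6685*(-⅒)²*(-392 + (-⅒)² + 41*(-⅒)) = -1337*(-392 + 1/100 - 41/10)/20 = -1337*(-39609)/(20*100) = -6685*(-39609/10000) = 52957233/2000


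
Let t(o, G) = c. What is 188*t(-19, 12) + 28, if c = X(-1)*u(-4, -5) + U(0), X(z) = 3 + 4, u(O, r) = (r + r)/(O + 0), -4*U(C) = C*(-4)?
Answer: 3318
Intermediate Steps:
U(C) = C (U(C) = -C*(-4)/4 = -(-1)*C = C)
u(O, r) = 2*r/O (u(O, r) = (2*r)/O = 2*r/O)
X(z) = 7
c = 35/2 (c = 7*(2*(-5)/(-4)) + 0 = 7*(2*(-5)*(-1/4)) + 0 = 7*(5/2) + 0 = 35/2 + 0 = 35/2 ≈ 17.500)
t(o, G) = 35/2
188*t(-19, 12) + 28 = 188*(35/2) + 28 = 3290 + 28 = 3318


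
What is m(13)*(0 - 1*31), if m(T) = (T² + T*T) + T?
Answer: -10881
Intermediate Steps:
m(T) = T + 2*T² (m(T) = (T² + T²) + T = 2*T² + T = T + 2*T²)
m(13)*(0 - 1*31) = (13*(1 + 2*13))*(0 - 1*31) = (13*(1 + 26))*(0 - 31) = (13*27)*(-31) = 351*(-31) = -10881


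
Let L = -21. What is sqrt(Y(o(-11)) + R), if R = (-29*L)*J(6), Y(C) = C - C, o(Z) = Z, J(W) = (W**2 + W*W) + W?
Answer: 3*sqrt(5278) ≈ 217.95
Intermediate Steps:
J(W) = W + 2*W**2 (J(W) = (W**2 + W**2) + W = 2*W**2 + W = W + 2*W**2)
Y(C) = 0
R = 47502 (R = (-29*(-21))*(6*(1 + 2*6)) = 609*(6*(1 + 12)) = 609*(6*13) = 609*78 = 47502)
sqrt(Y(o(-11)) + R) = sqrt(0 + 47502) = sqrt(47502) = 3*sqrt(5278)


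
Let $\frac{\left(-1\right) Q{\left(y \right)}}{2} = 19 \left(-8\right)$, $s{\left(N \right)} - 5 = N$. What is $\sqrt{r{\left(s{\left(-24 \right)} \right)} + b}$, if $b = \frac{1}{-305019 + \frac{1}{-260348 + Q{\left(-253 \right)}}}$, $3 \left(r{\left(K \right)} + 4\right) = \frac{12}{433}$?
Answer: $\frac{2 i \sqrt{1176845527749299341309171087}}{34344850242421} \approx 1.9977 i$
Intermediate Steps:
$s{\left(N \right)} = 5 + N$
$Q{\left(y \right)} = 304$ ($Q{\left(y \right)} = - 2 \cdot 19 \left(-8\right) = \left(-2\right) \left(-152\right) = 304$)
$r{\left(K \right)} = - \frac{1728}{433}$ ($r{\left(K \right)} = -4 + \frac{12 \cdot \frac{1}{433}}{3} = -4 + \frac{1}{3} \cdot \frac{12}{433} = -4 + \frac{4}{433} = - \frac{1728}{433}$)
$b = - \frac{260044}{79318360837}$ ($b = \frac{1}{-305019 + \frac{1}{-260348 + 304}} = \frac{1}{-305019 + \frac{1}{-260044}} = \frac{1}{-305019 - \frac{1}{260044}} = \frac{1}{- \frac{79318360837}{260044}} = - \frac{260044}{79318360837} \approx -3.2785 \cdot 10^{-6}$)
$\sqrt{r{\left(s{\left(-24 \right)} \right)} + b} = \sqrt{- \frac{1728}{433} - \frac{260044}{79318360837}} = \sqrt{- \frac{137062240125388}{34344850242421}} = \frac{2 i \sqrt{1176845527749299341309171087}}{34344850242421}$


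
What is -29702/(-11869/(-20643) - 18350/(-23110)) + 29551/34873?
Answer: -24705907061814397/1138763238086 ≈ -21695.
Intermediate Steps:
-29702/(-11869/(-20643) - 18350/(-23110)) + 29551/34873 = -29702/(-11869*(-1/20643) - 18350*(-1/23110)) + 29551*(1/34873) = -29702/(11869/20643 + 1835/2311) + 29551/34873 = -29702/65309164/47705973 + 29551/34873 = -29702*47705973/65309164 + 29551/34873 = -708481405023/32654582 + 29551/34873 = -24705907061814397/1138763238086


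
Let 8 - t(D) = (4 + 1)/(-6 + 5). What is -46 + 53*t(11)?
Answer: 643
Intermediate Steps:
t(D) = 13 (t(D) = 8 - (4 + 1)/(-6 + 5) = 8 - 5/(-1) = 8 - 5*(-1) = 8 - 1*(-5) = 8 + 5 = 13)
-46 + 53*t(11) = -46 + 53*13 = -46 + 689 = 643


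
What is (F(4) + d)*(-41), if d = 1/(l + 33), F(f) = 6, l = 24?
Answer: -14063/57 ≈ -246.72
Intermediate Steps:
d = 1/57 (d = 1/(24 + 33) = 1/57 ≈ 0.017544)
(F(4) + d)*(-41) = (6 + 1/57)*(-41) = (343/57)*(-41) = -14063/57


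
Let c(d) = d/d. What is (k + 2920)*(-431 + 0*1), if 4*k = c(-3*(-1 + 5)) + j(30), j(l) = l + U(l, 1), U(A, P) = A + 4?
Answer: -5062095/4 ≈ -1.2655e+6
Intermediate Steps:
U(A, P) = 4 + A
c(d) = 1
j(l) = 4 + 2*l (j(l) = l + (4 + l) = 4 + 2*l)
k = 65/4 (k = (1 + (4 + 2*30))/4 = (1 + (4 + 60))/4 = (1 + 64)/4 = (¼)*65 = 65/4 ≈ 16.250)
(k + 2920)*(-431 + 0*1) = (65/4 + 2920)*(-431 + 0*1) = 11745*(-431 + 0)/4 = (11745/4)*(-431) = -5062095/4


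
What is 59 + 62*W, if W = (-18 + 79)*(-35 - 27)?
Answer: -234425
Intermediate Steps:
W = -3782 (W = 61*(-62) = -3782)
59 + 62*W = 59 + 62*(-3782) = 59 - 234484 = -234425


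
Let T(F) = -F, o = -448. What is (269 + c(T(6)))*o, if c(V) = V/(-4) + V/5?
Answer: -603232/5 ≈ -1.2065e+5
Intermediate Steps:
c(V) = -V/20 (c(V) = V*(-¼) + V*(⅕) = -V/4 + V/5 = -V/20)
(269 + c(T(6)))*o = (269 - (-1)*6/20)*(-448) = (269 - 1/20*(-6))*(-448) = (269 + 3/10)*(-448) = (2693/10)*(-448) = -603232/5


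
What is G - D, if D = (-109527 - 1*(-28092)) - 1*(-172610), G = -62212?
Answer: -153387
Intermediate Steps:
D = 91175 (D = (-109527 + 28092) + 172610 = -81435 + 172610 = 91175)
G - D = -62212 - 1*91175 = -62212 - 91175 = -153387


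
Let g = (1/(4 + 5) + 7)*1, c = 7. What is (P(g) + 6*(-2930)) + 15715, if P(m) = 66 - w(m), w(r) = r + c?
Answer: -16318/9 ≈ -1813.1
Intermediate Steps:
w(r) = 7 + r (w(r) = r + 7 = 7 + r)
g = 64/9 (g = (1/9 + 7)*1 = (64/9)*1 = 64/9 ≈ 7.1111)
P(m) = 59 - m (P(m) = 66 - (7 + m) = 66 + (-7 - m) = 59 - m)
(P(g) + 6*(-2930)) + 15715 = ((59 - 1*64/9) + 6*(-2930)) + 15715 = ((59 - 64/9) - 17580) + 15715 = (467/9 - 17580) + 15715 = -157753/9 + 15715 = -16318/9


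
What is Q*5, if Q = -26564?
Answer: -132820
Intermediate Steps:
Q*5 = -26564*5 = -132820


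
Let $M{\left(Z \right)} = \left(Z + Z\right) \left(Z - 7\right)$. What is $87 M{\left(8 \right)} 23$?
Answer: $32016$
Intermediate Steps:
$M{\left(Z \right)} = 2 Z \left(-7 + Z\right)$
$87 M{\left(8 \right)} 23 = 87 \cdot 2 \cdot 8 \left(-7 + 8\right) 23 = 87 \cdot 2 \cdot 8 \cdot 1 \cdot 23 = 87 \cdot 16 \cdot 23 = 1392 \cdot 23 = 32016$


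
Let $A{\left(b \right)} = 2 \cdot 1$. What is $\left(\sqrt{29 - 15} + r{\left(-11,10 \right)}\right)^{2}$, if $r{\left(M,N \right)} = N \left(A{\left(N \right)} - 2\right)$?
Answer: $14$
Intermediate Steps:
$A{\left(b \right)} = 2$
$r{\left(M,N \right)} = 0$ ($r{\left(M,N \right)} = N \left(2 - 2\right) = N 0 = 0$)
$\left(\sqrt{29 - 15} + r{\left(-11,10 \right)}\right)^{2} = \left(\sqrt{29 - 15} + 0\right)^{2} = \left(\sqrt{14} + 0\right)^{2} = \left(\sqrt{14}\right)^{2} = 14$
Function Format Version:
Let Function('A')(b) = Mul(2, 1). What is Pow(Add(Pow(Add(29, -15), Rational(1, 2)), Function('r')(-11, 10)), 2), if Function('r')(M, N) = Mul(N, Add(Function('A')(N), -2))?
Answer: 14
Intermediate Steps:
Function('A')(b) = 2
Function('r')(M, N) = 0 (Function('r')(M, N) = Mul(N, Add(2, -2)) = Mul(N, 0) = 0)
Pow(Add(Pow(Add(29, -15), Rational(1, 2)), Function('r')(-11, 10)), 2) = Pow(Add(Pow(Add(29, -15), Rational(1, 2)), 0), 2) = Pow(Add(Pow(14, Rational(1, 2)), 0), 2) = Pow(Pow(14, Rational(1, 2)), 2) = 14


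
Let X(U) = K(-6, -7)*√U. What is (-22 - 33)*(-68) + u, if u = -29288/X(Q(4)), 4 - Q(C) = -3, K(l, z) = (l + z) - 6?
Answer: 3740 + 4184*√7/19 ≈ 4322.6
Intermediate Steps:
K(l, z) = -6 + l + z
Q(C) = 7 (Q(C) = 4 - 1*(-3) = 4 + 3 = 7)
X(U) = -19*√U (X(U) = (-6 - 6 - 7)*√U = -19*√U)
u = 4184*√7/19 (u = -29288*(-√7/133) = -(-4184)*√7/19 = 4184*√7/19 ≈ 582.62)
(-22 - 33)*(-68) + u = (-22 - 33)*(-68) + 4184*√7/19 = -55*(-68) + 4184*√7/19 = 3740 + 4184*√7/19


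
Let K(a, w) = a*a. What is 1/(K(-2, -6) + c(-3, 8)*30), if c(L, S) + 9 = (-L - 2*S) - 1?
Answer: -1/686 ≈ -0.0014577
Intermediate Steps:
K(a, w) = a**2
c(L, S) = -10 - L - 2*S (c(L, S) = -9 + ((-L - 2*S) - 1) = -9 + (-1 - L - 2*S) = -10 - L - 2*S)
1/(K(-2, -6) + c(-3, 8)*30) = 1/((-2)**2 + (-10 - 1*(-3) - 2*8)*30) = 1/(4 + (-10 + 3 - 16)*30) = 1/(4 - 23*30) = 1/(4 - 690) = 1/(-686) = -1/686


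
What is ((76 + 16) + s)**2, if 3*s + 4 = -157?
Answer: 13225/9 ≈ 1469.4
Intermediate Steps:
s = -161/3 (s = -4/3 + (1/3)*(-157) = -4/3 - 157/3 = -161/3 ≈ -53.667)
((76 + 16) + s)**2 = ((76 + 16) - 161/3)**2 = (92 - 161/3)**2 = (115/3)**2 = 13225/9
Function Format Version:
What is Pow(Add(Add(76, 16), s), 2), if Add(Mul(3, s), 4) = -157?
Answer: Rational(13225, 9) ≈ 1469.4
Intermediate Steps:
s = Rational(-161, 3) (s = Add(Rational(-4, 3), Mul(Rational(1, 3), -157)) = Add(Rational(-4, 3), Rational(-157, 3)) = Rational(-161, 3) ≈ -53.667)
Pow(Add(Add(76, 16), s), 2) = Pow(Add(Add(76, 16), Rational(-161, 3)), 2) = Pow(Add(92, Rational(-161, 3)), 2) = Pow(Rational(115, 3), 2) = Rational(13225, 9)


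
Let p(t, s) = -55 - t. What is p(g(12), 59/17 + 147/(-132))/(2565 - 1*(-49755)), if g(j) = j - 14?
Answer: -53/52320 ≈ -0.0010130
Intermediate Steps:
g(j) = -14 + j
p(g(12), 59/17 + 147/(-132))/(2565 - 1*(-49755)) = (-55 - (-14 + 12))/(2565 - 1*(-49755)) = (-55 - 1*(-2))/(2565 + 49755) = (-55 + 2)/52320 = -53*1/52320 = -53/52320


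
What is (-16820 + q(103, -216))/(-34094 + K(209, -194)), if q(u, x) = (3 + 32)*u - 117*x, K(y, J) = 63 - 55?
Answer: -4019/11362 ≈ -0.35372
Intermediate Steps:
K(y, J) = 8
q(u, x) = -117*x + 35*u (q(u, x) = 35*u - 117*x = -117*x + 35*u)
(-16820 + q(103, -216))/(-34094 + K(209, -194)) = (-16820 + (-117*(-216) + 35*103))/(-34094 + 8) = (-16820 + (25272 + 3605))/(-34086) = (-16820 + 28877)*(-1/34086) = 12057*(-1/34086) = -4019/11362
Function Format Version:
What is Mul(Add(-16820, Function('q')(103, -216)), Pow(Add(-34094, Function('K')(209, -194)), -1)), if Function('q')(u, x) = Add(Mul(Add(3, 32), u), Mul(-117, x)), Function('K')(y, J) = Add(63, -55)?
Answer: Rational(-4019, 11362) ≈ -0.35372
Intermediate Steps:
Function('K')(y, J) = 8
Function('q')(u, x) = Add(Mul(-117, x), Mul(35, u)) (Function('q')(u, x) = Add(Mul(35, u), Mul(-117, x)) = Add(Mul(-117, x), Mul(35, u)))
Mul(Add(-16820, Function('q')(103, -216)), Pow(Add(-34094, Function('K')(209, -194)), -1)) = Mul(Add(-16820, Add(Mul(-117, -216), Mul(35, 103))), Pow(Add(-34094, 8), -1)) = Mul(Add(-16820, Add(25272, 3605)), Pow(-34086, -1)) = Mul(Add(-16820, 28877), Rational(-1, 34086)) = Mul(12057, Rational(-1, 34086)) = Rational(-4019, 11362)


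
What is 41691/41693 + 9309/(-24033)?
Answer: 204613222/334002623 ≈ 0.61261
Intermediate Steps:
41691/41693 + 9309/(-24033) = 41691*(1/41693) + 9309*(-1/24033) = 41691/41693 - 3103/8011 = 204613222/334002623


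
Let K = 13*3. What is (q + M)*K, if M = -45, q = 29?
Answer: -624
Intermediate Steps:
K = 39
(q + M)*K = (29 - 45)*39 = -16*39 = -624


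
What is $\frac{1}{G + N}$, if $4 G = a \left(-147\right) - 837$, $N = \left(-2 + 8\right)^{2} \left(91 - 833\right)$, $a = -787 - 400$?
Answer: $\frac{1}{16701} \approx 5.9877 \cdot 10^{-5}$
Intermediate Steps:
$a = -1187$ ($a = -787 - 400 = -1187$)
$N = -26712$ ($N = 6^{2} \left(-742\right) = 36 \left(-742\right) = -26712$)
$G = 43413$ ($G = \frac{\left(-1187\right) \left(-147\right) - 837}{4} = \frac{174489 - 837}{4} = \frac{1}{4} \cdot 173652 = 43413$)
$\frac{1}{G + N} = \frac{1}{43413 - 26712} = \frac{1}{16701}$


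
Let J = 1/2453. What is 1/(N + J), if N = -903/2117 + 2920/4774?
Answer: 1126881217/209044446 ≈ 5.3906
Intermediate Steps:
J = 1/2453 ≈ 0.00040766
N = 935359/5053279 (N = -903*1/2117 + 2920*(1/4774) = -903/2117 + 1460/2387 = 935359/5053279 ≈ 0.18510)
1/(N + J) = 1/(935359/5053279 + 1/2453) = 1/(209044446/1126881217) = 1126881217/209044446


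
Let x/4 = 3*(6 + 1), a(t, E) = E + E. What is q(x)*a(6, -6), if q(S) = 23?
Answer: -276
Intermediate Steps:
a(t, E) = 2*E
x = 84 (x = 4*(3*(6 + 1)) = 4*(3*7) = 4*21 = 84)
q(x)*a(6, -6) = 23*(2*(-6)) = 23*(-12) = -276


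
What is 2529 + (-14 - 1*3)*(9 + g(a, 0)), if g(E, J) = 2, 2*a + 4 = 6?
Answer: 2342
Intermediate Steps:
a = 1 (a = -2 + (1/2)*6 = -2 + 3 = 1)
2529 + (-14 - 1*3)*(9 + g(a, 0)) = 2529 + (-14 - 1*3)*(9 + 2) = 2529 + (-14 - 3)*11 = 2529 - 17*11 = 2529 - 187 = 2342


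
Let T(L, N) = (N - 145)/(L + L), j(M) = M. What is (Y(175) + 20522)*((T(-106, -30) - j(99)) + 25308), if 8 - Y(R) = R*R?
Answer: -53952555885/212 ≈ -2.5449e+8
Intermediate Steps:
T(L, N) = (-145 + N)/(2*L) (T(L, N) = (-145 + N)/((2*L)) = (-145 + N)*(1/(2*L)) = (-145 + N)/(2*L))
Y(R) = 8 - R² (Y(R) = 8 - R*R = 8 - R²)
(Y(175) + 20522)*((T(-106, -30) - j(99)) + 25308) = ((8 - 1*175²) + 20522)*(((½)*(-145 - 30)/(-106) - 1*99) + 25308) = ((8 - 1*30625) + 20522)*(((½)*(-1/106)*(-175) - 99) + 25308) = ((8 - 30625) + 20522)*((175/212 - 99) + 25308) = (-30617 + 20522)*(-20813/212 + 25308) = -10095*5344483/212 = -53952555885/212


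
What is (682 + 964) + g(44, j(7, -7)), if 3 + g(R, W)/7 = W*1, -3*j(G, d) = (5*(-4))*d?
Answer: 3895/3 ≈ 1298.3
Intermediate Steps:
j(G, d) = 20*d/3 (j(G, d) = -5*(-4)*d/3 = -(-20)*d/3 = 20*d/3)
g(R, W) = -21 + 7*W (g(R, W) = -21 + 7*(W*1) = -21 + 7*W)
(682 + 964) + g(44, j(7, -7)) = (682 + 964) + (-21 + 7*((20/3)*(-7))) = 1646 + (-21 + 7*(-140/3)) = 1646 + (-21 - 980/3) = 1646 - 1043/3 = 3895/3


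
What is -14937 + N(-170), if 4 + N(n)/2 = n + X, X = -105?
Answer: -15495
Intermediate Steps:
N(n) = -218 + 2*n (N(n) = -8 + 2*(n - 105) = -8 + 2*(-105 + n) = -8 + (-210 + 2*n) = -218 + 2*n)
-14937 + N(-170) = -14937 + (-218 + 2*(-170)) = -14937 + (-218 - 340) = -14937 - 558 = -15495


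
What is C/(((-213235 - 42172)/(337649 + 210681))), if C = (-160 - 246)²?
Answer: -90384523880/255407 ≈ -3.5388e+5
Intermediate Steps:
C = 164836 (C = (-406)² = 164836)
C/(((-213235 - 42172)/(337649 + 210681))) = 164836/(((-213235 - 42172)/(337649 + 210681))) = 164836/((-255407/548330)) = 164836/((-255407*1/548330)) = 164836/(-255407/548330) = 164836*(-548330/255407) = -90384523880/255407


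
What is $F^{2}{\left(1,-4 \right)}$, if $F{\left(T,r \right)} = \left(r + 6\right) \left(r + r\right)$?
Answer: $256$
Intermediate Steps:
$F{\left(T,r \right)} = 2 r \left(6 + r\right)$ ($F{\left(T,r \right)} = \left(6 + r\right) 2 r = 2 r \left(6 + r\right)$)
$F^{2}{\left(1,-4 \right)} = \left(2 \left(-4\right) \left(6 - 4\right)\right)^{2} = \left(2 \left(-4\right) 2\right)^{2} = \left(-16\right)^{2} = 256$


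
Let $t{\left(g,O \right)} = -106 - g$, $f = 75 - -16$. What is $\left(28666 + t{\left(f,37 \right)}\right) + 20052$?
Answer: $48521$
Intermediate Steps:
$f = 91$ ($f = 75 + 16 = 91$)
$\left(28666 + t{\left(f,37 \right)}\right) + 20052 = \left(28666 - 197\right) + 20052 = 28469 + 20052 = 48521$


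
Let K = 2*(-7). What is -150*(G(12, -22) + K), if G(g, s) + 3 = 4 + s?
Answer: 5250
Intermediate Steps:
K = -14
G(g, s) = 1 + s (G(g, s) = -3 + (4 + s) = 1 + s)
-150*(G(12, -22) + K) = -150*((1 - 22) - 14) = -150*(-21 - 14) = -150*(-35) = 5250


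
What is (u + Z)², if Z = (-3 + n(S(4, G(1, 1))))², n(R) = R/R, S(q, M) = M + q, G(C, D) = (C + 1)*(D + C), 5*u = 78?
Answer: 9604/25 ≈ 384.16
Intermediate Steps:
u = 78/5 (u = (⅕)*78 = 78/5 ≈ 15.600)
G(C, D) = (1 + C)*(C + D)
n(R) = 1
Z = 4 (Z = (-3 + 1)² = (-2)² = 4)
(u + Z)² = (78/5 + 4)² = (98/5)² = 9604/25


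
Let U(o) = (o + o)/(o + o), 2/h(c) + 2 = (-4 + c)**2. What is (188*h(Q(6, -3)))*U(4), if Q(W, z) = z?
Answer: 8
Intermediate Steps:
h(c) = 2/(-2 + (-4 + c)**2)
U(o) = 1 (U(o) = (2*o)/((2*o)) = (2*o)*(1/(2*o)) = 1)
(188*h(Q(6, -3)))*U(4) = (188*(2/(-2 + (-4 - 3)**2)))*1 = (188*(2/(-2 + (-7)**2)))*1 = (188*(2/(-2 + 49)))*1 = (188*(2/47))*1 = 8*1 = 8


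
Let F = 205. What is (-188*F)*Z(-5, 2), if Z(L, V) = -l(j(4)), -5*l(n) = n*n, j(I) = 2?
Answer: -30832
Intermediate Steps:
l(n) = -n²/5 (l(n) = -n*n/5 = -n²/5)
Z(L, V) = ⅘ (Z(L, V) = -(-1)*2²/5 = -(-1)*4/5 = -1*(-⅘) = ⅘)
(-188*F)*Z(-5, 2) = -188*205*(⅘) = -38540*⅘ = -30832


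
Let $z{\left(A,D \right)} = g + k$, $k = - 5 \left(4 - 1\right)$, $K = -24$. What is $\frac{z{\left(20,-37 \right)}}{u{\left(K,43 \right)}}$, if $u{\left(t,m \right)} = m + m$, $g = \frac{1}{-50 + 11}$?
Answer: $- \frac{293}{1677} \approx -0.17472$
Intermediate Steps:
$k = -15$ ($k = \left(-5\right) 3 = -15$)
$g = - \frac{1}{39}$ ($g = \frac{1}{-39} = - \frac{1}{39} \approx -0.025641$)
$z{\left(A,D \right)} = - \frac{586}{39}$ ($z{\left(A,D \right)} = - \frac{1}{39} - 15 = - \frac{586}{39}$)
$u{\left(t,m \right)} = 2 m$
$\frac{z{\left(20,-37 \right)}}{u{\left(K,43 \right)}} = - \frac{586}{39 \cdot 2 \cdot 43} = - \frac{586}{39 \cdot 86} = \left(- \frac{586}{39}\right) \frac{1}{86} = - \frac{293}{1677}$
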